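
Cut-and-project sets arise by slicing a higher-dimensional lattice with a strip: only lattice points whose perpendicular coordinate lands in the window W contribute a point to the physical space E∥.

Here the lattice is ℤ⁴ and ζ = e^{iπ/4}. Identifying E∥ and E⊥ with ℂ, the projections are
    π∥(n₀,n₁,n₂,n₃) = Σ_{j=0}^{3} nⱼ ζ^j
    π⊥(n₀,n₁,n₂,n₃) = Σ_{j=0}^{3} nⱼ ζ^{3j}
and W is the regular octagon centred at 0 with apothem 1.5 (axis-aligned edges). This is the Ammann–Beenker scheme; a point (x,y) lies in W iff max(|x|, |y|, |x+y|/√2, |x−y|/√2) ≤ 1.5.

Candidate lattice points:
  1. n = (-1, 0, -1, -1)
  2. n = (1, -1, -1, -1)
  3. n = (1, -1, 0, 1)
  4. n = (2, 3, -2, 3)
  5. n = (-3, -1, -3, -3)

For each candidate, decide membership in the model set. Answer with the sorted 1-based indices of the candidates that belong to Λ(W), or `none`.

2

Internal map: ζ^{3j} for j=0..3 gives (1,0), (−√2/2,√2/2), (0,−1), (√2/2,√2/2).
#1 (-1, 0, -1, -1): internal (-1.70711, 0.29289); octagon support 1.70711 vs apothem 1.5 → ∉ W
#2 (1, -1, -1, -1): internal (1.00000, -0.41421); octagon support 1.00000 vs apothem 1.5 → ∈ W
#3 (1, -1, 0, 1): internal (2.41421, 0.00000); octagon support 2.41421 vs apothem 1.5 → ∉ W
#4 (2, 3, -2, 3): internal (2.00000, 6.24264); octagon support 6.24264 vs apothem 1.5 → ∉ W
#5 (-3, -1, -3, -3): internal (-4.41421, 0.17157); octagon support 4.41421 vs apothem 1.5 → ∉ W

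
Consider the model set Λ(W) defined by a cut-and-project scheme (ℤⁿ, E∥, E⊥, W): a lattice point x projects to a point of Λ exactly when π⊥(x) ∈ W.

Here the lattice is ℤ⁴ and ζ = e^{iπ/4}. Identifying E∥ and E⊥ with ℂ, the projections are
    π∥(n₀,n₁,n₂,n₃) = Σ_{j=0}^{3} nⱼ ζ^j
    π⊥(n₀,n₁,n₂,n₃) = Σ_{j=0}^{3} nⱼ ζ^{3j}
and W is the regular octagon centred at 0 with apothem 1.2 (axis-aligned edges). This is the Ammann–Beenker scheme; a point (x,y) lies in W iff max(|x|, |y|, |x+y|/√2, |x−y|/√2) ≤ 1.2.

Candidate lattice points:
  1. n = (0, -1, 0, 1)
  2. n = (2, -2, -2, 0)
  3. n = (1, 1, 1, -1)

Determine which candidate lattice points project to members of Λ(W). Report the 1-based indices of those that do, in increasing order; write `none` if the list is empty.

With ζ = e^{iπ/4} the internal vectors are ζ^0,ζ^3,ζ^6,ζ^9.
#1 (0, -1, 0, 1): internal (1.414214, 0.000000); octagon support 1.414214 vs apothem 1.2 → ∉ W
#2 (2, -2, -2, 0): internal (3.414214, 0.585786); octagon support 3.414214 vs apothem 1.2 → ∉ W
#3 (1, 1, 1, -1): internal (-0.414214, -1.000000); octagon support 1.000000 vs apothem 1.2 → ∈ W

3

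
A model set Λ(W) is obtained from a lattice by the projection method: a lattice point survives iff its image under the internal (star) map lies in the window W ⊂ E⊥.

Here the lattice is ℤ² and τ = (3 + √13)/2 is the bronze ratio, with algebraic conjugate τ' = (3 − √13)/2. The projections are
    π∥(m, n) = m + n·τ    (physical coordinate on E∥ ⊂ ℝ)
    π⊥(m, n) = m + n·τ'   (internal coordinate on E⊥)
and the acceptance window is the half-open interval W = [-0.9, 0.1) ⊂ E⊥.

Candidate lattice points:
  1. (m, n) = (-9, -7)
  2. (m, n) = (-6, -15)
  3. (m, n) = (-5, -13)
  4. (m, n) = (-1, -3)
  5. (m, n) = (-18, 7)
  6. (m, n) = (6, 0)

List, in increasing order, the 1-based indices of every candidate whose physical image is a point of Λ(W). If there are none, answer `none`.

Compute τ' = (3−√13)/2 = -0.3028, so π⊥(m,n) = m -0.3028·n.
[1] lift (-9,-7): star map gives -6.8806; window check -0.9 ≤ -6.8806 < 0.1 is false → out
[2] lift (-6,-15): star map gives -1.4584; window check -0.9 ≤ -1.4584 < 0.1 is false → out
[3] lift (-5,-13): star map gives -1.0639; window check -0.9 ≤ -1.0639 < 0.1 is false → out
[4] lift (-1,-3): star map gives -0.0917; window check -0.9 ≤ -0.0917 < 0.1 is true → IN Λ
[5] lift (-18,7): star map gives -20.1194; window check -0.9 ≤ -20.1194 < 0.1 is false → out
[6] lift (6,0): star map gives 6.0000; window check -0.9 ≤ 6.0000 < 0.1 is false → out

4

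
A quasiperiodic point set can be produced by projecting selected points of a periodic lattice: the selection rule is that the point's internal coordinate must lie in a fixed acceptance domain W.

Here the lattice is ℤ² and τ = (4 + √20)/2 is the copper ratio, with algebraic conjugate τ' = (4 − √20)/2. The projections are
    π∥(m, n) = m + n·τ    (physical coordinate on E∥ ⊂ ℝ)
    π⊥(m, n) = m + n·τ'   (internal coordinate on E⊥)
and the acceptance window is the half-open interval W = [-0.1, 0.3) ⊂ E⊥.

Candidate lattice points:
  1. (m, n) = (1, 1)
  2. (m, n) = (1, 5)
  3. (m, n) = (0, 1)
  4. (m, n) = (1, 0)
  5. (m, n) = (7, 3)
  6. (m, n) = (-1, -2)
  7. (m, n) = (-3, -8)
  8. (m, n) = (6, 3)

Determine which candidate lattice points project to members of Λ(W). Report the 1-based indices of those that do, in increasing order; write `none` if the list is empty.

none

Numerically τ ≈ 4.236068 and τ' = −1/τ ≈ -0.236068.
#1 (1,1): internal coord 1 + (1)·τ' = +0.763932; +0.763932 ∉ [-0.1, 0.3) → out
#2 (1,5): internal coord 1 + (5)·τ' = -0.180340; -0.180340 ∉ [-0.1, 0.3) → out
#3 (0,1): internal coord 0 + (1)·τ' = -0.236068; -0.236068 ∉ [-0.1, 0.3) → out
#4 (1,0): internal coord 1 + (0)·τ' = +1.000000; +1.000000 ∉ [-0.1, 0.3) → out
#5 (7,3): internal coord 7 + (3)·τ' = +6.291796; +6.291796 ∉ [-0.1, 0.3) → out
#6 (-1,-2): internal coord -1 + (-2)·τ' = -0.527864; -0.527864 ∉ [-0.1, 0.3) → out
#7 (-3,-8): internal coord -3 + (-8)·τ' = -1.111456; -1.111456 ∉ [-0.1, 0.3) → out
#8 (6,3): internal coord 6 + (3)·τ' = +5.291796; +5.291796 ∉ [-0.1, 0.3) → out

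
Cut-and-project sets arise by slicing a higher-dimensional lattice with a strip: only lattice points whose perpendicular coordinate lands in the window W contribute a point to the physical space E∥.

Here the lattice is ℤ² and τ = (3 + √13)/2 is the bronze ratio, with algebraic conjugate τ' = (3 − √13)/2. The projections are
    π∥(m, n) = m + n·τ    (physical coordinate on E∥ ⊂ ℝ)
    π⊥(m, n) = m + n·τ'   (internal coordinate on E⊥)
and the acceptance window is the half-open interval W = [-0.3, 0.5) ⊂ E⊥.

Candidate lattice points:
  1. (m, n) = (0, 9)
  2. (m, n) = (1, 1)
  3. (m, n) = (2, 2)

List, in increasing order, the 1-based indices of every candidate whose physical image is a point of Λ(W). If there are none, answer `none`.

none

Numerically τ ≈ 3.3028 and τ' = −1/τ ≈ -0.3028.
candidate 1: (m,n)=(0,9) → π∥ = 0+9·τ ≈ 29.7250, π⊥ = 0+9·τ' ≈ -2.7250 ∉ [-0.3, 0.5) ⇒ out
candidate 2: (m,n)=(1,1) → π∥ = 1+1·τ ≈ 4.3028, π⊥ = 1+1·τ' ≈ 0.6972 ∉ [-0.3, 0.5) ⇒ out
candidate 3: (m,n)=(2,2) → π∥ = 2+2·τ ≈ 8.6056, π⊥ = 2+2·τ' ≈ 1.3944 ∉ [-0.3, 0.5) ⇒ out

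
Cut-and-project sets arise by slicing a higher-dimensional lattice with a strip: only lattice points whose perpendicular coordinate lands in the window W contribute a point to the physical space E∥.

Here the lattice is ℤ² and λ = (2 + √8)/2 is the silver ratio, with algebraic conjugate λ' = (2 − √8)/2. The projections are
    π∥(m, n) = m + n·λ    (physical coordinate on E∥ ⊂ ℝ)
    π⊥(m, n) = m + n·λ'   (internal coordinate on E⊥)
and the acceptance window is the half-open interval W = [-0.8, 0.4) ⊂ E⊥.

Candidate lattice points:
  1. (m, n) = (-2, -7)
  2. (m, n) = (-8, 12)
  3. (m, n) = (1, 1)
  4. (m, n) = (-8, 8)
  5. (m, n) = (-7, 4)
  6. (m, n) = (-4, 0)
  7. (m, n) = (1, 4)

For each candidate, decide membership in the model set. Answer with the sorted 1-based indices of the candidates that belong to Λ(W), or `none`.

7

Compute λ' = (2−√8)/2 = -0.4142, so π⊥(m,n) = m -0.4142·n.
candidate 1: (m,n)=(-2,-7) → π∥ = -2-7·λ ≈ -18.8995, π⊥ = -2-7·λ' ≈ 0.8995 ∉ [-0.8, 0.4) ⇒ out
candidate 2: (m,n)=(-8,12) → π∥ = -8+12·λ ≈ 20.9706, π⊥ = -8+12·λ' ≈ -12.9706 ∉ [-0.8, 0.4) ⇒ out
candidate 3: (m,n)=(1,1) → π∥ = 1+1·λ ≈ 3.4142, π⊥ = 1+1·λ' ≈ 0.5858 ∉ [-0.8, 0.4) ⇒ out
candidate 4: (m,n)=(-8,8) → π∥ = -8+8·λ ≈ 11.3137, π⊥ = -8+8·λ' ≈ -11.3137 ∉ [-0.8, 0.4) ⇒ out
candidate 5: (m,n)=(-7,4) → π∥ = -7+4·λ ≈ 2.6569, π⊥ = -7+4·λ' ≈ -8.6569 ∉ [-0.8, 0.4) ⇒ out
candidate 6: (m,n)=(-4,0) → π∥ = -4+0·λ ≈ -4.0000, π⊥ = -4+0·λ' ≈ -4.0000 ∉ [-0.8, 0.4) ⇒ out
candidate 7: (m,n)=(1,4) → π∥ = 1+4·λ ≈ 10.6569, π⊥ = 1+4·λ' ≈ -0.6569 ∈ [-0.8, 0.4) ⇒ IN Λ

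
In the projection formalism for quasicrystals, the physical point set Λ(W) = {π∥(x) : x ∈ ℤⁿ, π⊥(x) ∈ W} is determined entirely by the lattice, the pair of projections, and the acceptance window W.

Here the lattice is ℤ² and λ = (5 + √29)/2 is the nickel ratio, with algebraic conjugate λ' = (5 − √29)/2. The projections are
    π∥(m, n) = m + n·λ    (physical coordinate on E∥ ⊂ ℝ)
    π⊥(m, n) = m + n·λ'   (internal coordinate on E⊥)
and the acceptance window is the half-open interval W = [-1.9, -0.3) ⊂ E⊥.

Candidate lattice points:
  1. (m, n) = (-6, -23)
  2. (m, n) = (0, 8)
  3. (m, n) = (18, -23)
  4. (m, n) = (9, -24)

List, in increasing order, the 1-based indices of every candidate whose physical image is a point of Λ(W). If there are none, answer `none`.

Numerically λ ≈ 5.1926 and λ' = −1/λ ≈ -0.1926.
#1 (-6,-23): internal coord -6 + (-23)·λ' = -1.5706; -1.5706 ∈ [-1.9, -0.3) → IN Λ
#2 (0,8): internal coord 0 + (8)·λ' = -1.5407; -1.5407 ∈ [-1.9, -0.3) → IN Λ
#3 (18,-23): internal coord 18 + (-23)·λ' = +22.4294; +22.4294 ∉ [-1.9, -0.3) → out
#4 (9,-24): internal coord 9 + (-24)·λ' = +13.6220; +13.6220 ∉ [-1.9, -0.3) → out

1, 2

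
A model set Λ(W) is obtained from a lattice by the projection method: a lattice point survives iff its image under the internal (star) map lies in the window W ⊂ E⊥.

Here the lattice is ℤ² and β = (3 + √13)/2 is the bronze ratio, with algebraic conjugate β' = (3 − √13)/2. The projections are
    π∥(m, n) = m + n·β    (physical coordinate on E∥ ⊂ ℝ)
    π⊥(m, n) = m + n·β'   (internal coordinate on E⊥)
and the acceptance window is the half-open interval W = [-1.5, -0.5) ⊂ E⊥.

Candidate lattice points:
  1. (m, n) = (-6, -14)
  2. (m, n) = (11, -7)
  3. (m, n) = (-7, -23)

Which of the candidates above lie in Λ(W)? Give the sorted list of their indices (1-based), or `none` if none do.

none

Numerically β ≈ 3.3028 and β' = −1/β ≈ -0.3028.
#1 (-6,-14): internal coord -6 + (-14)·β' = -1.7611; -1.7611 ∉ [-1.5, -0.5) → out
#2 (11,-7): internal coord 11 + (-7)·β' = +13.1194; +13.1194 ∉ [-1.5, -0.5) → out
#3 (-7,-23): internal coord -7 + (-23)·β' = -0.0362; -0.0362 ∉ [-1.5, -0.5) → out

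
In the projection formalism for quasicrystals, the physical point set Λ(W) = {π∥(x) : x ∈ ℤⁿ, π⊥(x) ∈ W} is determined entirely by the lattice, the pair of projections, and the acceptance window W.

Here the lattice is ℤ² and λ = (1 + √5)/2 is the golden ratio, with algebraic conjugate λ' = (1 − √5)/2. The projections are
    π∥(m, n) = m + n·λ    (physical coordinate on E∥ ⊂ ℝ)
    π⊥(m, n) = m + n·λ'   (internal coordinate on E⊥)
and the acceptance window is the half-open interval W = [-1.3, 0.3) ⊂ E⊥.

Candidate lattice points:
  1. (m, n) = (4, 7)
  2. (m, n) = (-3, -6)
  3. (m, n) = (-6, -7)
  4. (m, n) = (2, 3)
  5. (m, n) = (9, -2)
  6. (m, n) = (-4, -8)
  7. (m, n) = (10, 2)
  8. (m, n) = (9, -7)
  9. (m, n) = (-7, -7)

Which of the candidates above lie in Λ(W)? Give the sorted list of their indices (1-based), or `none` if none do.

1, 4

Compute λ' = (1−√5)/2 = -0.6180, so π⊥(m,n) = m -0.6180·n.
#1 (4,7): internal coord 4 + (7)·λ' = -0.3262; -0.3262 ∈ [-1.3, 0.3) → IN Λ
#2 (-3,-6): internal coord -3 + (-6)·λ' = +0.7082; +0.7082 ∉ [-1.3, 0.3) → out
#3 (-6,-7): internal coord -6 + (-7)·λ' = -1.6738; -1.6738 ∉ [-1.3, 0.3) → out
#4 (2,3): internal coord 2 + (3)·λ' = +0.1459; +0.1459 ∈ [-1.3, 0.3) → IN Λ
#5 (9,-2): internal coord 9 + (-2)·λ' = +10.2361; +10.2361 ∉ [-1.3, 0.3) → out
#6 (-4,-8): internal coord -4 + (-8)·λ' = +0.9443; +0.9443 ∉ [-1.3, 0.3) → out
#7 (10,2): internal coord 10 + (2)·λ' = +8.7639; +8.7639 ∉ [-1.3, 0.3) → out
#8 (9,-7): internal coord 9 + (-7)·λ' = +13.3262; +13.3262 ∉ [-1.3, 0.3) → out
#9 (-7,-7): internal coord -7 + (-7)·λ' = -2.6738; -2.6738 ∉ [-1.3, 0.3) → out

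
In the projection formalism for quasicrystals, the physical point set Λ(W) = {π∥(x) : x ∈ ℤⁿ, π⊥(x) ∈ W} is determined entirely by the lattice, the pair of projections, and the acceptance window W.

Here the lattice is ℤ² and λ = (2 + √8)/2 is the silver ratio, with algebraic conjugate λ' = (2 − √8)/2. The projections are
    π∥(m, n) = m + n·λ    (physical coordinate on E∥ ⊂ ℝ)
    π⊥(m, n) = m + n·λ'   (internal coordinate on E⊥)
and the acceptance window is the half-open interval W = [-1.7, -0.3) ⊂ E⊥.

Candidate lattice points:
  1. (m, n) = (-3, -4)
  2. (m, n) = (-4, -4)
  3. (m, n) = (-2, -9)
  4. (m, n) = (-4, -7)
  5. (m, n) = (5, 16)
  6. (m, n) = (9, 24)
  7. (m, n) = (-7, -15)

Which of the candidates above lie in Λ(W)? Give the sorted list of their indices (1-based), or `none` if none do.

Compute λ' = (2−√8)/2 = -0.4142, so π⊥(m,n) = m -0.4142·n.
[1] lift (-3,-4): star map gives -1.3431; window check -1.7 ≤ -1.3431 < -0.3 is true → IN Λ
[2] lift (-4,-4): star map gives -2.3431; window check -1.7 ≤ -2.3431 < -0.3 is false → out
[3] lift (-2,-9): star map gives 1.7279; window check -1.7 ≤ 1.7279 < -0.3 is false → out
[4] lift (-4,-7): star map gives -1.1005; window check -1.7 ≤ -1.1005 < -0.3 is true → IN Λ
[5] lift (5,16): star map gives -1.6274; window check -1.7 ≤ -1.6274 < -0.3 is true → IN Λ
[6] lift (9,24): star map gives -0.9411; window check -1.7 ≤ -0.9411 < -0.3 is true → IN Λ
[7] lift (-7,-15): star map gives -0.7868; window check -1.7 ≤ -0.7868 < -0.3 is true → IN Λ

1, 4, 5, 6, 7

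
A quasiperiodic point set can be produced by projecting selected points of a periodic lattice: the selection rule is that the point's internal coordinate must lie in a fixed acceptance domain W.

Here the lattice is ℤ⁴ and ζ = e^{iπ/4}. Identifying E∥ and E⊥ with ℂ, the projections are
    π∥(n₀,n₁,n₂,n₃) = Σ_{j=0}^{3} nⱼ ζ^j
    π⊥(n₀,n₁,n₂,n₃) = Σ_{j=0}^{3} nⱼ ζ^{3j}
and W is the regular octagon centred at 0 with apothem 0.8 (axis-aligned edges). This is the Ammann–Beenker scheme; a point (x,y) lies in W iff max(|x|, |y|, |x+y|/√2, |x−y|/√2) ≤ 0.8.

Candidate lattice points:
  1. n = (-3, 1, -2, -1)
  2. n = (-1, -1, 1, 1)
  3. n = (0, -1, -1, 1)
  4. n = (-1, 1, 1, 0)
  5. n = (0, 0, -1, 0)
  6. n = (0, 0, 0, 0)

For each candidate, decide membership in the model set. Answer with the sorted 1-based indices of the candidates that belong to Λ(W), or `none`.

Internal map: ζ^{3j} for j=0..3 gives (1,0), (−√2/2,√2/2), (0,−1), (√2/2,√2/2).
#1 (-3, 1, -2, -1): internal (-4.414214, 2.000000); octagon support 4.535534 vs apothem 0.8 → ∉ W
#2 (-1, -1, 1, 1): internal (0.414214, -1.000000); octagon support 1.000000 vs apothem 0.8 → ∉ W
#3 (0, -1, -1, 1): internal (1.414214, 1.000000); octagon support 1.707107 vs apothem 0.8 → ∉ W
#4 (-1, 1, 1, 0): internal (-1.707107, -0.292893); octagon support 1.707107 vs apothem 0.8 → ∉ W
#5 (0, 0, -1, 0): internal (0.000000, 1.000000); octagon support 1.000000 vs apothem 0.8 → ∉ W
#6 (0, 0, 0, 0): internal (0.000000, 0.000000); octagon support 0.000000 vs apothem 0.8 → ∈ W

6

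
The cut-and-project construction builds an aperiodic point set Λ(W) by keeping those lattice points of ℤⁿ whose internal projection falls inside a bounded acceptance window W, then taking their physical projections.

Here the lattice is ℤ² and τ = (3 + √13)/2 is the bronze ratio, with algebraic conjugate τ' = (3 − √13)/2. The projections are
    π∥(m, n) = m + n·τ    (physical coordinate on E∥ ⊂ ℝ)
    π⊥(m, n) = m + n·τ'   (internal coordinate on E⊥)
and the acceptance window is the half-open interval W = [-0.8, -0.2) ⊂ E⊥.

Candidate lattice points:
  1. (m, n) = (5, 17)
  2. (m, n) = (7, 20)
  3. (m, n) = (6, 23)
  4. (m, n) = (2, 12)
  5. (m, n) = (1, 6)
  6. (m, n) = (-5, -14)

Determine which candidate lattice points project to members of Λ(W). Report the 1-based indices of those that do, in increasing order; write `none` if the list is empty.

6

Numerically τ ≈ 3.30278 and τ' = −1/τ ≈ -0.30278.
candidate 1: (m,n)=(5,17) → π∥ = 5+17·τ ≈ 61.14719, π⊥ = 5+17·τ' ≈ -0.14719 ∉ [-0.8, -0.2) ⇒ out
candidate 2: (m,n)=(7,20) → π∥ = 7+20·τ ≈ 73.05551, π⊥ = 7+20·τ' ≈ 0.94449 ∉ [-0.8, -0.2) ⇒ out
candidate 3: (m,n)=(6,23) → π∥ = 6+23·τ ≈ 81.96384, π⊥ = 6+23·τ' ≈ -0.96384 ∉ [-0.8, -0.2) ⇒ out
candidate 4: (m,n)=(2,12) → π∥ = 2+12·τ ≈ 41.63331, π⊥ = 2+12·τ' ≈ -1.63331 ∉ [-0.8, -0.2) ⇒ out
candidate 5: (m,n)=(1,6) → π∥ = 1+6·τ ≈ 20.81665, π⊥ = 1+6·τ' ≈ -0.81665 ∉ [-0.8, -0.2) ⇒ out
candidate 6: (m,n)=(-5,-14) → π∥ = -5-14·τ ≈ -51.23886, π⊥ = -5-14·τ' ≈ -0.76114 ∈ [-0.8, -0.2) ⇒ IN Λ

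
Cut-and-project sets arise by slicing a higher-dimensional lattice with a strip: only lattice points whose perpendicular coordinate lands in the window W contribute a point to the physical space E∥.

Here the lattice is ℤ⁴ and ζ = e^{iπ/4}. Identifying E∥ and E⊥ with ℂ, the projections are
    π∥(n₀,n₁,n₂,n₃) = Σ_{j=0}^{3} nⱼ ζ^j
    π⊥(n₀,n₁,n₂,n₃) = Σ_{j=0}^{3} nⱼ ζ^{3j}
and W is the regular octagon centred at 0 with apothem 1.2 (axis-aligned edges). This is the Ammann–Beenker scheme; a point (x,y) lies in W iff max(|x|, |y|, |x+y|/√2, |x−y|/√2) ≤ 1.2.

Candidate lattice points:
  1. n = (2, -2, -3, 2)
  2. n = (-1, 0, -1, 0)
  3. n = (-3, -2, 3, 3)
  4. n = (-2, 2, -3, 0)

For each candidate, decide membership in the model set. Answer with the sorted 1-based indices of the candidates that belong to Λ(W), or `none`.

With ζ = e^{iπ/4} the internal vectors are ζ^0,ζ^3,ζ^6,ζ^9.
#1 (2, -2, -3, 2): internal (4.828427, 3.000000); octagon support 5.535534 vs apothem 1.2 → ∉ W
#2 (-1, 0, -1, 0): internal (-1.000000, 1.000000); octagon support 1.414214 vs apothem 1.2 → ∉ W
#3 (-3, -2, 3, 3): internal (0.535534, -2.292893); octagon support 2.292893 vs apothem 1.2 → ∉ W
#4 (-2, 2, -3, 0): internal (-3.414214, 4.414214); octagon support 5.535534 vs apothem 1.2 → ∉ W

none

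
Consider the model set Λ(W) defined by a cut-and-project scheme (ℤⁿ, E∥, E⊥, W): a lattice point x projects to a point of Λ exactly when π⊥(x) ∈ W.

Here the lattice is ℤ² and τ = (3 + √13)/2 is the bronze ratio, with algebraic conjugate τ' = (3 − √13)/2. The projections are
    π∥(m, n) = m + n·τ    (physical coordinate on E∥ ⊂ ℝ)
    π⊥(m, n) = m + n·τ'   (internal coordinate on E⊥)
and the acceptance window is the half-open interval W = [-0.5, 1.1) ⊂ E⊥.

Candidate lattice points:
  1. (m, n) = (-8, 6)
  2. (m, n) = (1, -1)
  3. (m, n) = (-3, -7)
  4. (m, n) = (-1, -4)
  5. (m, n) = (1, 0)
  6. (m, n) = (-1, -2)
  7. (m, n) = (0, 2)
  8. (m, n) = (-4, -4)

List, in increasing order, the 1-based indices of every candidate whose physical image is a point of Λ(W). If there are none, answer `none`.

Numerically τ ≈ 3.30278 and τ' = −1/τ ≈ -0.30278.
[1] lift (-8,6): star map gives -9.81665; window check -0.5 ≤ -9.81665 < 1.1 is false → out
[2] lift (1,-1): star map gives 1.30278; window check -0.5 ≤ 1.30278 < 1.1 is false → out
[3] lift (-3,-7): star map gives -0.88057; window check -0.5 ≤ -0.88057 < 1.1 is false → out
[4] lift (-1,-4): star map gives 0.21110; window check -0.5 ≤ 0.21110 < 1.1 is true → IN Λ
[5] lift (1,0): star map gives 1.00000; window check -0.5 ≤ 1.00000 < 1.1 is true → IN Λ
[6] lift (-1,-2): star map gives -0.39445; window check -0.5 ≤ -0.39445 < 1.1 is true → IN Λ
[7] lift (0,2): star map gives -0.60555; window check -0.5 ≤ -0.60555 < 1.1 is false → out
[8] lift (-4,-4): star map gives -2.78890; window check -0.5 ≤ -2.78890 < 1.1 is false → out

4, 5, 6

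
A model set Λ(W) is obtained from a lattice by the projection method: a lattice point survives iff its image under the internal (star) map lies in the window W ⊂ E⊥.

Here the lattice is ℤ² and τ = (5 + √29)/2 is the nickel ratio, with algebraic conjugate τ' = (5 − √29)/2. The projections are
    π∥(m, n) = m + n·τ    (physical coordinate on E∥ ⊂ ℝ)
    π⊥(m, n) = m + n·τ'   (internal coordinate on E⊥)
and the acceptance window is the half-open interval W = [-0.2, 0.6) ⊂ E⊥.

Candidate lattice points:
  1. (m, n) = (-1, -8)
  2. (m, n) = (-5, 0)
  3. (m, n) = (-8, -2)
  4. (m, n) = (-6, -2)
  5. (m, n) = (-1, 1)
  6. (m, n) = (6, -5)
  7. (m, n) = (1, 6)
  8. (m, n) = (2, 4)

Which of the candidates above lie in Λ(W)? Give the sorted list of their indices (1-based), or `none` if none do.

τ' = (5−√29)/2 ≈ -0.1926.
[1] lift (-1,-8): star map gives 0.5407; window check -0.2 ≤ 0.5407 < 0.6 is true → IN Λ
[2] lift (-5,0): star map gives -5.0000; window check -0.2 ≤ -5.0000 < 0.6 is false → out
[3] lift (-8,-2): star map gives -7.6148; window check -0.2 ≤ -7.6148 < 0.6 is false → out
[4] lift (-6,-2): star map gives -5.6148; window check -0.2 ≤ -5.6148 < 0.6 is false → out
[5] lift (-1,1): star map gives -1.1926; window check -0.2 ≤ -1.1926 < 0.6 is false → out
[6] lift (6,-5): star map gives 6.9629; window check -0.2 ≤ 6.9629 < 0.6 is false → out
[7] lift (1,6): star map gives -0.1555; window check -0.2 ≤ -0.1555 < 0.6 is true → IN Λ
[8] lift (2,4): star map gives 1.2297; window check -0.2 ≤ 1.2297 < 0.6 is false → out

1, 7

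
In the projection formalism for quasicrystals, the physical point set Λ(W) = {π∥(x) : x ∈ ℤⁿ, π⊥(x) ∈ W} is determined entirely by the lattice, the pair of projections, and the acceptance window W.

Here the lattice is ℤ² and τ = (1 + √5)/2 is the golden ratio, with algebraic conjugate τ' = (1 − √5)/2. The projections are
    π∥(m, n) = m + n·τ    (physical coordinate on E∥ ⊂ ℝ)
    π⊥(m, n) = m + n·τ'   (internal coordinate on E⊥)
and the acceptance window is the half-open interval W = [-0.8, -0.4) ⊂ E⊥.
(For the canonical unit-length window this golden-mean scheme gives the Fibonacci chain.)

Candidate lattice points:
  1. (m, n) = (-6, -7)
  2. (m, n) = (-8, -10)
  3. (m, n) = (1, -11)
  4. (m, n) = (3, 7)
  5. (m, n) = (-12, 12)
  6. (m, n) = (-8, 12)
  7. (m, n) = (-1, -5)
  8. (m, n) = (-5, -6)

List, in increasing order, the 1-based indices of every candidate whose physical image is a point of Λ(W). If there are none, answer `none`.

Numerically τ ≈ 1.61803 and τ' = −1/τ ≈ -0.61803.
#1 (-6,-7): internal coord -6 + (-7)·τ' = -1.67376; -1.67376 ∉ [-0.8, -0.4) → out
#2 (-8,-10): internal coord -8 + (-10)·τ' = -1.81966; -1.81966 ∉ [-0.8, -0.4) → out
#3 (1,-11): internal coord 1 + (-11)·τ' = +7.79837; +7.79837 ∉ [-0.8, -0.4) → out
#4 (3,7): internal coord 3 + (7)·τ' = -1.32624; -1.32624 ∉ [-0.8, -0.4) → out
#5 (-12,12): internal coord -12 + (12)·τ' = -19.41641; -19.41641 ∉ [-0.8, -0.4) → out
#6 (-8,12): internal coord -8 + (12)·τ' = -15.41641; -15.41641 ∉ [-0.8, -0.4) → out
#7 (-1,-5): internal coord -1 + (-5)·τ' = +2.09017; +2.09017 ∉ [-0.8, -0.4) → out
#8 (-5,-6): internal coord -5 + (-6)·τ' = -1.29180; -1.29180 ∉ [-0.8, -0.4) → out

none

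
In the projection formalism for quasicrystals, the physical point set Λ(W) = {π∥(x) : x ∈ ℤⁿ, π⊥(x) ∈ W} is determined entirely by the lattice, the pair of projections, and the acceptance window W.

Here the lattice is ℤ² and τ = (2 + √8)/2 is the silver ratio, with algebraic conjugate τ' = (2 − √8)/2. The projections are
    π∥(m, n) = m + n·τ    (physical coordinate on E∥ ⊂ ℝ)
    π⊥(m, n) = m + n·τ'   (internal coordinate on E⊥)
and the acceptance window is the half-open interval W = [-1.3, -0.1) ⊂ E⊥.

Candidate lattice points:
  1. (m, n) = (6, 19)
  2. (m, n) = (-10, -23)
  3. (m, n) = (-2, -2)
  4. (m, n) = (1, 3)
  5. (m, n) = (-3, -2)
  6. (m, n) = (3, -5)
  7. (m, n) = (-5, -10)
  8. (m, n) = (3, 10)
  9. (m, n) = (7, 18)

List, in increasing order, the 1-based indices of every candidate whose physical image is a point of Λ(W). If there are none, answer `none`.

Compute τ' = (2−√8)/2 = -0.414214, so π⊥(m,n) = m -0.414214·n.
candidate 1: (m,n)=(6,19) → π∥ = 6+19·τ ≈ 51.870058, π⊥ = 6+19·τ' ≈ -1.870058 ∉ [-1.3, -0.1) ⇒ out
candidate 2: (m,n)=(-10,-23) → π∥ = -10-23·τ ≈ -65.526912, π⊥ = -10-23·τ' ≈ -0.473088 ∈ [-1.3, -0.1) ⇒ IN Λ
candidate 3: (m,n)=(-2,-2) → π∥ = -2-2·τ ≈ -6.828427, π⊥ = -2-2·τ' ≈ -1.171573 ∈ [-1.3, -0.1) ⇒ IN Λ
candidate 4: (m,n)=(1,3) → π∥ = 1+3·τ ≈ 8.242641, π⊥ = 1+3·τ' ≈ -0.242641 ∈ [-1.3, -0.1) ⇒ IN Λ
candidate 5: (m,n)=(-3,-2) → π∥ = -3-2·τ ≈ -7.828427, π⊥ = -3-2·τ' ≈ -2.171573 ∉ [-1.3, -0.1) ⇒ out
candidate 6: (m,n)=(3,-5) → π∥ = 3-5·τ ≈ -9.071068, π⊥ = 3-5·τ' ≈ 5.071068 ∉ [-1.3, -0.1) ⇒ out
candidate 7: (m,n)=(-5,-10) → π∥ = -5-10·τ ≈ -29.142136, π⊥ = -5-10·τ' ≈ -0.857864 ∈ [-1.3, -0.1) ⇒ IN Λ
candidate 8: (m,n)=(3,10) → π∥ = 3+10·τ ≈ 27.142136, π⊥ = 3+10·τ' ≈ -1.142136 ∈ [-1.3, -0.1) ⇒ IN Λ
candidate 9: (m,n)=(7,18) → π∥ = 7+18·τ ≈ 50.455844, π⊥ = 7+18·τ' ≈ -0.455844 ∈ [-1.3, -0.1) ⇒ IN Λ

2, 3, 4, 7, 8, 9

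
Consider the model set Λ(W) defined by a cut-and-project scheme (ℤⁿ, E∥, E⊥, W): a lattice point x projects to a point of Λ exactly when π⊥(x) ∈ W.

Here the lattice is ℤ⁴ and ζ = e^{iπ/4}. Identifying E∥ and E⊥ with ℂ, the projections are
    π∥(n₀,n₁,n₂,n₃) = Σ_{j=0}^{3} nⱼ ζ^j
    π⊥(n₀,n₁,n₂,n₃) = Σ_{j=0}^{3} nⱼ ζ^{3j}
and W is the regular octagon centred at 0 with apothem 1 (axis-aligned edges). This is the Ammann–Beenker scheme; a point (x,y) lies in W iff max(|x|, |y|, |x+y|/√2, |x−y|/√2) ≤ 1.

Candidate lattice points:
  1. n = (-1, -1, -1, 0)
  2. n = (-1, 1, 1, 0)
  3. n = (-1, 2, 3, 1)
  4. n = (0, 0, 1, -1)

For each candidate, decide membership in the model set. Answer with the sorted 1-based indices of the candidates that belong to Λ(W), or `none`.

Internal map: ζ^{3j} for j=0..3 gives (1,0), (−√2/2,√2/2), (0,−1), (√2/2,√2/2).
candidate 1: n = (-1, -1, -1, 0) → π⊥ ≈ (-0.292893, +0.292893); max(|x|,|y|,|x±y|/√2) = 0.414214 ≤ 1 ⇒ ∈ W
candidate 2: n = (-1, 1, 1, 0) → π⊥ ≈ (-1.707107, -0.292893); max(|x|,|y|,|x±y|/√2) = 1.707107 > 1 ⇒ ∉ W
candidate 3: n = (-1, 2, 3, 1) → π⊥ ≈ (-1.707107, -0.878680); max(|x|,|y|,|x±y|/√2) = 1.828427 > 1 ⇒ ∉ W
candidate 4: n = (0, 0, 1, -1) → π⊥ ≈ (-0.707107, -1.707107); max(|x|,|y|,|x±y|/√2) = 1.707107 > 1 ⇒ ∉ W

1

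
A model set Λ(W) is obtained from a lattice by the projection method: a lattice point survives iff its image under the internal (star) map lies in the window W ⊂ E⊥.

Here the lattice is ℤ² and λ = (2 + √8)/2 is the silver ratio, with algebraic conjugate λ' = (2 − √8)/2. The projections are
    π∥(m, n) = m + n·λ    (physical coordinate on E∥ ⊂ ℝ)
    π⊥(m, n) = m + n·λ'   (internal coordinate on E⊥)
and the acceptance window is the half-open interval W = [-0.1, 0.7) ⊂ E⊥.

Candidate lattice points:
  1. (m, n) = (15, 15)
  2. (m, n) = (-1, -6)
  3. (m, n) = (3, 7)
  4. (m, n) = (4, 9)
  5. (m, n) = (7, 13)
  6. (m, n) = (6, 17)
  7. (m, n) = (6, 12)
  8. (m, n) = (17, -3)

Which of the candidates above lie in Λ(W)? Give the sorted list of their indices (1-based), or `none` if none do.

3, 4

λ' = (2−√8)/2 ≈ -0.4142.
#1 (15,15): internal coord 15 + (15)·λ' = +8.7868; +8.7868 ∉ [-0.1, 0.7) → out
#2 (-1,-6): internal coord -1 + (-6)·λ' = +1.4853; +1.4853 ∉ [-0.1, 0.7) → out
#3 (3,7): internal coord 3 + (7)·λ' = +0.1005; +0.1005 ∈ [-0.1, 0.7) → IN Λ
#4 (4,9): internal coord 4 + (9)·λ' = +0.2721; +0.2721 ∈ [-0.1, 0.7) → IN Λ
#5 (7,13): internal coord 7 + (13)·λ' = +1.6152; +1.6152 ∉ [-0.1, 0.7) → out
#6 (6,17): internal coord 6 + (17)·λ' = -1.0416; -1.0416 ∉ [-0.1, 0.7) → out
#7 (6,12): internal coord 6 + (12)·λ' = +1.0294; +1.0294 ∉ [-0.1, 0.7) → out
#8 (17,-3): internal coord 17 + (-3)·λ' = +18.2426; +18.2426 ∉ [-0.1, 0.7) → out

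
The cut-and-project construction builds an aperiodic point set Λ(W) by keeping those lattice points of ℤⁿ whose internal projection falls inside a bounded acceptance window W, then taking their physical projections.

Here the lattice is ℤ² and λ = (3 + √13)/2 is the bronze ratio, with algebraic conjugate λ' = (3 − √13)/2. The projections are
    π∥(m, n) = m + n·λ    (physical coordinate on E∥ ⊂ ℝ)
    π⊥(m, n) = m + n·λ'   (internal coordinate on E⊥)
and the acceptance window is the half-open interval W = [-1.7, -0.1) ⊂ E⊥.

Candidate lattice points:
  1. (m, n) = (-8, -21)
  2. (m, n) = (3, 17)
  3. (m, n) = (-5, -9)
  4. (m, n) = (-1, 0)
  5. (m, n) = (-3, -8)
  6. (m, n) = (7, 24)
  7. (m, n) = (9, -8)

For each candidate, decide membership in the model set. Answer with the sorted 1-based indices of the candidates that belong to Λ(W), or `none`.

1, 4, 5, 6

Numerically λ ≈ 3.30278 and λ' = −1/λ ≈ -0.30278.
candidate 1: (m,n)=(-8,-21) → π∥ = -8-21·λ ≈ -77.35829, π⊥ = -8-21·λ' ≈ -1.64171 ∈ [-1.7, -0.1) ⇒ IN Λ
candidate 2: (m,n)=(3,17) → π∥ = 3+17·λ ≈ 59.14719, π⊥ = 3+17·λ' ≈ -2.14719 ∉ [-1.7, -0.1) ⇒ out
candidate 3: (m,n)=(-5,-9) → π∥ = -5-9·λ ≈ -34.72498, π⊥ = -5-9·λ' ≈ -2.27502 ∉ [-1.7, -0.1) ⇒ out
candidate 4: (m,n)=(-1,0) → π∥ = -1+0·λ ≈ -1.00000, π⊥ = -1+0·λ' ≈ -1.00000 ∈ [-1.7, -0.1) ⇒ IN Λ
candidate 5: (m,n)=(-3,-8) → π∥ = -3-8·λ ≈ -29.42221, π⊥ = -3-8·λ' ≈ -0.57779 ∈ [-1.7, -0.1) ⇒ IN Λ
candidate 6: (m,n)=(7,24) → π∥ = 7+24·λ ≈ 86.26662, π⊥ = 7+24·λ' ≈ -0.26662 ∈ [-1.7, -0.1) ⇒ IN Λ
candidate 7: (m,n)=(9,-8) → π∥ = 9-8·λ ≈ -17.42221, π⊥ = 9-8·λ' ≈ 11.42221 ∉ [-1.7, -0.1) ⇒ out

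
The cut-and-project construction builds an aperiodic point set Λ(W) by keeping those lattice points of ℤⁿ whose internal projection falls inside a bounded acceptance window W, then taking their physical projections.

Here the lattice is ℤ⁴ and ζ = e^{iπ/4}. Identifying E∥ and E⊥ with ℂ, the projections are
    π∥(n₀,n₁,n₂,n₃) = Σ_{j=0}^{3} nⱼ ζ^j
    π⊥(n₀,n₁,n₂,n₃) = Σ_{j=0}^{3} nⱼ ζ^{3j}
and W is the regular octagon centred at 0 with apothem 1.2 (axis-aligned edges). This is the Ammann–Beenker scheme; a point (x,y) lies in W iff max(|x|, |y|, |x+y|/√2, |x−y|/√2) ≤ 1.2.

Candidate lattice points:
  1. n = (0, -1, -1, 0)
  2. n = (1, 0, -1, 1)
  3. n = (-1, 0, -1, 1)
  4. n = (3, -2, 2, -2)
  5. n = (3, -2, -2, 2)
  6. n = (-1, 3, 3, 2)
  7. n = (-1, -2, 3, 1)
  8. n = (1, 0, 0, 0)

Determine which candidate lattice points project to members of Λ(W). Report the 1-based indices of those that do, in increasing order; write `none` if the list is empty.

1, 8

Internal map: ζ^{3j} for j=0..3 gives (1,0), (−√2/2,√2/2), (0,−1), (√2/2,√2/2).
#1 (0, -1, -1, 0): internal (0.70711, 0.29289); octagon support 0.70711 vs apothem 1.2 → ∈ W
#2 (1, 0, -1, 1): internal (1.70711, 1.70711); octagon support 2.41421 vs apothem 1.2 → ∉ W
#3 (-1, 0, -1, 1): internal (-0.29289, 1.70711); octagon support 1.70711 vs apothem 1.2 → ∉ W
#4 (3, -2, 2, -2): internal (3.00000, -4.82843); octagon support 5.53553 vs apothem 1.2 → ∉ W
#5 (3, -2, -2, 2): internal (5.82843, 2.00000); octagon support 5.82843 vs apothem 1.2 → ∉ W
#6 (-1, 3, 3, 2): internal (-1.70711, 0.53553); octagon support 1.70711 vs apothem 1.2 → ∉ W
#7 (-1, -2, 3, 1): internal (1.12132, -3.70711); octagon support 3.70711 vs apothem 1.2 → ∉ W
#8 (1, 0, 0, 0): internal (1.00000, 0.00000); octagon support 1.00000 vs apothem 1.2 → ∈ W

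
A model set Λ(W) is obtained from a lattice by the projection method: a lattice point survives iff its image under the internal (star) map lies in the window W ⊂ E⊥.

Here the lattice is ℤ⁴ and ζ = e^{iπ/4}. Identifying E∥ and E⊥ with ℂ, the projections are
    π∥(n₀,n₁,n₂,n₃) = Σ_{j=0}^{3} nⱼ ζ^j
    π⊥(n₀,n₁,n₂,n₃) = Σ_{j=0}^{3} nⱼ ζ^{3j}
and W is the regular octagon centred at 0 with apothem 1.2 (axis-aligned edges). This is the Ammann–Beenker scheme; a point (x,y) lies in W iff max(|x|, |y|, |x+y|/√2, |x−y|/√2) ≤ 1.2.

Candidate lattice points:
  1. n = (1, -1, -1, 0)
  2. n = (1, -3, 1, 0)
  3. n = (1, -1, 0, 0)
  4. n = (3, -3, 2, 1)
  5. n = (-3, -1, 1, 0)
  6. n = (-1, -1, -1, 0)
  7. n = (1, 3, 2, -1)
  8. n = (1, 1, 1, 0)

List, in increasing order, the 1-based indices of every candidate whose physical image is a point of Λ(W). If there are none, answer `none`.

π⊥(n) = n₀ + n₁ζ³ + n₂ζ⁶ + n₃ζ⁹ where ζ = e^{iπ/4}.
candidate 1: n = (1, -1, -1, 0) → π⊥ ≈ (+1.707107, +0.292893); max(|x|,|y|,|x±y|/√2) = 1.707107 > 1.2 ⇒ ∉ W
candidate 2: n = (1, -3, 1, 0) → π⊥ ≈ (+3.121320, -3.121320); max(|x|,|y|,|x±y|/√2) = 4.414214 > 1.2 ⇒ ∉ W
candidate 3: n = (1, -1, 0, 0) → π⊥ ≈ (+1.707107, -0.707107); max(|x|,|y|,|x±y|/√2) = 1.707107 > 1.2 ⇒ ∉ W
candidate 4: n = (3, -3, 2, 1) → π⊥ ≈ (+5.828427, -3.414214); max(|x|,|y|,|x±y|/√2) = 6.535534 > 1.2 ⇒ ∉ W
candidate 5: n = (-3, -1, 1, 0) → π⊥ ≈ (-2.292893, -1.707107); max(|x|,|y|,|x±y|/√2) = 2.828427 > 1.2 ⇒ ∉ W
candidate 6: n = (-1, -1, -1, 0) → π⊥ ≈ (-0.292893, +0.292893); max(|x|,|y|,|x±y|/√2) = 0.414214 ≤ 1.2 ⇒ ∈ W
candidate 7: n = (1, 3, 2, -1) → π⊥ ≈ (-1.828427, -0.585786); max(|x|,|y|,|x±y|/√2) = 1.828427 > 1.2 ⇒ ∉ W
candidate 8: n = (1, 1, 1, 0) → π⊥ ≈ (+0.292893, -0.292893); max(|x|,|y|,|x±y|/√2) = 0.414214 ≤ 1.2 ⇒ ∈ W

6, 8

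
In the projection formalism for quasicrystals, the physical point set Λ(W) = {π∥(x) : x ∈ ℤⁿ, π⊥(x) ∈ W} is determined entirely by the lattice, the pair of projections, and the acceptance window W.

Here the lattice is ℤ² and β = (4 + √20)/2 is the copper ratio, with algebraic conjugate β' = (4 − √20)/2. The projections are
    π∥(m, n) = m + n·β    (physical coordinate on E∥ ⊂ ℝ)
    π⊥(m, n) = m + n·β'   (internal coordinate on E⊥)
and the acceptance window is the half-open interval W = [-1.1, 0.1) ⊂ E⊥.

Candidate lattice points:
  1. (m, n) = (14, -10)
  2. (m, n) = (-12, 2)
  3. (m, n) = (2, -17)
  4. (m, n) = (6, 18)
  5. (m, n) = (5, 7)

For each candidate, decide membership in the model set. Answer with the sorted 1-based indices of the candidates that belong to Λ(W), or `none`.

Numerically β ≈ 4.236068 and β' = −1/β ≈ -0.236068.
[1] lift (14,-10): star map gives 16.360680; window check -1.1 ≤ 16.360680 < 0.1 is false → out
[2] lift (-12,2): star map gives -12.472136; window check -1.1 ≤ -12.472136 < 0.1 is false → out
[3] lift (2,-17): star map gives 6.013156; window check -1.1 ≤ 6.013156 < 0.1 is false → out
[4] lift (6,18): star map gives 1.750776; window check -1.1 ≤ 1.750776 < 0.1 is false → out
[5] lift (5,7): star map gives 3.347524; window check -1.1 ≤ 3.347524 < 0.1 is false → out

none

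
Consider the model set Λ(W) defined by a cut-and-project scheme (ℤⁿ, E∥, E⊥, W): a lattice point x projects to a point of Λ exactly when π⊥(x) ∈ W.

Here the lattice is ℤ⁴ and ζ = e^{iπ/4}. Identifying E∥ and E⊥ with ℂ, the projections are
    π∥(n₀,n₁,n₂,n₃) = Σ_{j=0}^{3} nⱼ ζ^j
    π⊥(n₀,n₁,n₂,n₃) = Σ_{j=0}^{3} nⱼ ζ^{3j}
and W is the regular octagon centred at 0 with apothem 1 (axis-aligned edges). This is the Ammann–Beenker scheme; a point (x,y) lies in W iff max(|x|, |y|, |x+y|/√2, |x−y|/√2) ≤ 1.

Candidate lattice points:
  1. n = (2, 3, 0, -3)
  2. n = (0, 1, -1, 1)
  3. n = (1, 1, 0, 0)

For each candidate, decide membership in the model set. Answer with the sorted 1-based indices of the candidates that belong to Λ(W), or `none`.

π⊥(n) = n₀ + n₁ζ³ + n₂ζ⁶ + n₃ζ⁹ where ζ = e^{iπ/4}.
candidate 1: n = (2, 3, 0, -3) → π⊥ ≈ (-2.2426, +0.0000); max(|x|,|y|,|x±y|/√2) = 2.2426 > 1 ⇒ ∉ W
candidate 2: n = (0, 1, -1, 1) → π⊥ ≈ (+0.0000, +2.4142); max(|x|,|y|,|x±y|/√2) = 2.4142 > 1 ⇒ ∉ W
candidate 3: n = (1, 1, 0, 0) → π⊥ ≈ (+0.2929, +0.7071); max(|x|,|y|,|x±y|/√2) = 0.7071 ≤ 1 ⇒ ∈ W

3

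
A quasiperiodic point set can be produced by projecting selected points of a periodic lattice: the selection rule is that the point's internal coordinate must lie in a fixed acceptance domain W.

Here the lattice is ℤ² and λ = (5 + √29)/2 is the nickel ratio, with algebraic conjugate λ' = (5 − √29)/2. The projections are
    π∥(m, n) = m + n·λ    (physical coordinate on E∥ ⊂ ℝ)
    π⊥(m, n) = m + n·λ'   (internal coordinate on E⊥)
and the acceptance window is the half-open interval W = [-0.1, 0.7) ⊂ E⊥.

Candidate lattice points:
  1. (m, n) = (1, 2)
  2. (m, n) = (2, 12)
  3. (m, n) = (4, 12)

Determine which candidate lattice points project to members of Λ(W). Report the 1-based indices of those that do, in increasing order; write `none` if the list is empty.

Numerically λ ≈ 5.192582 and λ' = −1/λ ≈ -0.192582.
#1 (1,2): internal coord 1 + (2)·λ' = +0.614835; +0.614835 ∈ [-0.1, 0.7) → IN Λ
#2 (2,12): internal coord 2 + (12)·λ' = -0.310989; -0.310989 ∉ [-0.1, 0.7) → out
#3 (4,12): internal coord 4 + (12)·λ' = +1.689011; +1.689011 ∉ [-0.1, 0.7) → out

1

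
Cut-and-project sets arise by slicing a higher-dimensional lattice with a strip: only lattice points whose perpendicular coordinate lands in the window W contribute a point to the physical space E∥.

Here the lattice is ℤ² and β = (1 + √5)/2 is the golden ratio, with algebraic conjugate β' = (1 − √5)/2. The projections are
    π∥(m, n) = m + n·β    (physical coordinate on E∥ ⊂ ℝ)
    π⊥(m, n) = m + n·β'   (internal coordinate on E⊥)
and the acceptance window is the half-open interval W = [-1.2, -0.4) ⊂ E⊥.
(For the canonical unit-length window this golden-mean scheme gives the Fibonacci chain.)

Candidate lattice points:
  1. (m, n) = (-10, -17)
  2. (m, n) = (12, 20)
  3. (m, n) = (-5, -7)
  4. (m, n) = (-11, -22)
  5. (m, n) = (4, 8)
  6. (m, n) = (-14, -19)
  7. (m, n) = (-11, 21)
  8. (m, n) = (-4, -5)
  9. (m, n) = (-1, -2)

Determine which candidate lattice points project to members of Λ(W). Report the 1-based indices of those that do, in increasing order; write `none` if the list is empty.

3, 5, 8

Numerically β ≈ 1.61803 and β' = −1/β ≈ -0.61803.
#1 (-10,-17): internal coord -10 + (-17)·β' = +0.50658; +0.50658 ∉ [-1.2, -0.4) → out
#2 (12,20): internal coord 12 + (20)·β' = -0.36068; -0.36068 ∉ [-1.2, -0.4) → out
#3 (-5,-7): internal coord -5 + (-7)·β' = -0.67376; -0.67376 ∈ [-1.2, -0.4) → IN Λ
#4 (-11,-22): internal coord -11 + (-22)·β' = +2.59675; +2.59675 ∉ [-1.2, -0.4) → out
#5 (4,8): internal coord 4 + (8)·β' = -0.94427; -0.94427 ∈ [-1.2, -0.4) → IN Λ
#6 (-14,-19): internal coord -14 + (-19)·β' = -2.25735; -2.25735 ∉ [-1.2, -0.4) → out
#7 (-11,21): internal coord -11 + (21)·β' = -23.97871; -23.97871 ∉ [-1.2, -0.4) → out
#8 (-4,-5): internal coord -4 + (-5)·β' = -0.90983; -0.90983 ∈ [-1.2, -0.4) → IN Λ
#9 (-1,-2): internal coord -1 + (-2)·β' = +0.23607; +0.23607 ∉ [-1.2, -0.4) → out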